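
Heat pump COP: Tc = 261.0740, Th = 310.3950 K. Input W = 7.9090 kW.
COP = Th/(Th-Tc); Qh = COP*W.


COP = 310.3950 / 49.3210 = 6.2934
Qh = 6.2934 * 7.9090 = 49.7742 kW

COP = 6.2934, Qh = 49.7742 kW


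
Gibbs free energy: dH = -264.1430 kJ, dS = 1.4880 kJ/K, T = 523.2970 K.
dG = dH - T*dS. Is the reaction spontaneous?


T*dS = 523.2970 * 1.4880 = 778.6659 kJ
dG = -264.1430 - 778.6659 = -1042.8089 kJ (spontaneous)

dG = -1042.8089 kJ, spontaneous


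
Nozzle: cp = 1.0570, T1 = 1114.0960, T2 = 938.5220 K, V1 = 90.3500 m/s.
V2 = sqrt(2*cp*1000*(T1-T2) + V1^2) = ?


dT = 175.5740 K
2*cp*1000*dT = 371163.4360
V1^2 = 8163.1225
V2 = sqrt(379326.5585) = 615.8949 m/s

615.8949 m/s


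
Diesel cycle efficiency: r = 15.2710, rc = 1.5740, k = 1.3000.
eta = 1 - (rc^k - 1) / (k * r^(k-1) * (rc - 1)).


r^(k-1) = 2.2655
rc^k = 1.8035
eta = 0.5247 = 52.4722%

52.4722%


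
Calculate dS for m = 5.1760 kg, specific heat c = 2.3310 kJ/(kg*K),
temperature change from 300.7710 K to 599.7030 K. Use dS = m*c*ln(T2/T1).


T2/T1 = 1.9939
ln(T2/T1) = 0.6901
dS = 5.1760 * 2.3310 * 0.6901 = 8.3261 kJ/K

8.3261 kJ/K


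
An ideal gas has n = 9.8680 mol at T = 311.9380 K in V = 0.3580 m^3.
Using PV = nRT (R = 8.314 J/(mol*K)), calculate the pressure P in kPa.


P = nRT/V = 9.8680 * 8.314 * 311.9380 / 0.3580
= 25592.1896 / 0.3580 = 71486.5631 Pa = 71.4866 kPa

71.4866 kPa


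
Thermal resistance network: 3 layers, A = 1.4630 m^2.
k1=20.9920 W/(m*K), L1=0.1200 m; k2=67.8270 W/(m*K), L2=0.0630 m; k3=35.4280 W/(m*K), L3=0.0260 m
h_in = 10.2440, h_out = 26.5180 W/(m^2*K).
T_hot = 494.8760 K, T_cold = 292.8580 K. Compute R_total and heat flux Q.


R_conv_in = 1/(10.2440*1.4630) = 0.0667
R_1 = 0.1200/(20.9920*1.4630) = 0.0039
R_2 = 0.0630/(67.8270*1.4630) = 0.0006
R_3 = 0.0260/(35.4280*1.4630) = 0.0005
R_conv_out = 1/(26.5180*1.4630) = 0.0258
R_total = 0.0975 K/W
Q = 202.0180 / 0.0975 = 2071.0353 W

R_total = 0.0975 K/W, Q = 2071.0353 W


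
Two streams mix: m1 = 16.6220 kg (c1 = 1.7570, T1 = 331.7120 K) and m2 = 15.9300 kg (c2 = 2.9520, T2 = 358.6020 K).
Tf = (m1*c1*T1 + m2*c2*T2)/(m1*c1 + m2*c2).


num = 26550.9887
den = 76.2302
Tf = 348.3001 K

348.3001 K


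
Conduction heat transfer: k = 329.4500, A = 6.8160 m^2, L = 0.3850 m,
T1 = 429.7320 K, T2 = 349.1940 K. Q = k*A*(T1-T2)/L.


dT = 80.5380 K
Q = 329.4500 * 6.8160 * 80.5380 / 0.3850 = 469741.7968 W

469741.7968 W


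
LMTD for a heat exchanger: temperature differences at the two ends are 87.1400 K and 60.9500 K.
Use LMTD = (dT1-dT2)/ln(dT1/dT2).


dT1/dT2 = 1.4297
ln(dT1/dT2) = 0.3575
LMTD = 26.1900 / 0.3575 = 73.2665 K

73.2665 K


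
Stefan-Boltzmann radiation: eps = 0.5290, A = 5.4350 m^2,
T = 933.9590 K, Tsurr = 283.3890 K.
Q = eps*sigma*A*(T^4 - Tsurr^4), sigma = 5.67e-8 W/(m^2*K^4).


T^4 = 7.6087e+11
Tsurr^4 = 6.4496e+09
Q = 0.5290 * 5.67e-8 * 5.4350 * 7.5442e+11 = 122985.1009 W

122985.1009 W


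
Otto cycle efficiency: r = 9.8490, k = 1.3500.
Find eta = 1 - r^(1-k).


r^(k-1) = 2.2268
eta = 1 - 1/2.2268 = 0.5509 = 55.0931%

55.0931%


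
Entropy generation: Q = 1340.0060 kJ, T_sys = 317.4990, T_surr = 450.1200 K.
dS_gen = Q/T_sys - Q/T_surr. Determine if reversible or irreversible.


dS_sys = 1340.0060/317.4990 = 4.2205 kJ/K
dS_surr = -1340.0060/450.1200 = -2.9770 kJ/K
dS_gen = 4.2205 - 2.9770 = 1.2435 kJ/K (irreversible)

dS_gen = 1.2435 kJ/K, irreversible


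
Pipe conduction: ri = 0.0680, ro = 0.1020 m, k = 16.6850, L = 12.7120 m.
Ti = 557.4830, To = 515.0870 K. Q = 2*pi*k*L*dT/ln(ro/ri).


dT = 42.3960 K
ln(ro/ri) = 0.4055
Q = 2*pi*16.6850*12.7120*42.3960 / 0.4055 = 139344.9903 W

139344.9903 W


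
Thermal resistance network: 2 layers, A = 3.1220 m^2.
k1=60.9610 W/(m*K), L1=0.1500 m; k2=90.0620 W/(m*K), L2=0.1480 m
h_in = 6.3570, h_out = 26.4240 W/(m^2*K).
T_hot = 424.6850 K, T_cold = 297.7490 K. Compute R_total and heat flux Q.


R_conv_in = 1/(6.3570*3.1220) = 0.0504
R_1 = 0.1500/(60.9610*3.1220) = 0.0008
R_2 = 0.1480/(90.0620*3.1220) = 0.0005
R_conv_out = 1/(26.4240*3.1220) = 0.0121
R_total = 0.0638 K/W
Q = 126.9360 / 0.0638 = 1988.8776 W

R_total = 0.0638 K/W, Q = 1988.8776 W


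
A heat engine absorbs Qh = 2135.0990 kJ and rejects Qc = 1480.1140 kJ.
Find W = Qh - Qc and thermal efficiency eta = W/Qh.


W = 2135.0990 - 1480.1140 = 654.9850 kJ
eta = 654.9850 / 2135.0990 = 0.3068 = 30.6770%

W = 654.9850 kJ, eta = 30.6770%


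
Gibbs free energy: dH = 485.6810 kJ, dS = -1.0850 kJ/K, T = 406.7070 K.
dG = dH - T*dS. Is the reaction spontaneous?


T*dS = 406.7070 * -1.0850 = -441.2771 kJ
dG = 485.6810 + 441.2771 = 926.9581 kJ (non-spontaneous)

dG = 926.9581 kJ, non-spontaneous


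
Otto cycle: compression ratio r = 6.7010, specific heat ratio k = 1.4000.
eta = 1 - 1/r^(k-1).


r^(k-1) = 2.1402
eta = 1 - 1/2.1402 = 0.5328 = 53.2756%

53.2756%


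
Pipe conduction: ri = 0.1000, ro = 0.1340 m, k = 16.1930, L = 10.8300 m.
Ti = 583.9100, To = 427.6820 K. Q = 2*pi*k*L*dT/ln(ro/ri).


dT = 156.2280 K
ln(ro/ri) = 0.2927
Q = 2*pi*16.1930*10.8300*156.2280 / 0.2927 = 588188.9741 W

588188.9741 W


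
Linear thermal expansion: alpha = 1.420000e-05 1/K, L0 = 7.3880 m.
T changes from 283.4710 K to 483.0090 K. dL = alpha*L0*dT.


dT = 199.5380 K
dL = 1.420000e-05 * 7.3880 * 199.5380 = 0.020933 m
L_final = 7.408933 m

dL = 0.020933 m


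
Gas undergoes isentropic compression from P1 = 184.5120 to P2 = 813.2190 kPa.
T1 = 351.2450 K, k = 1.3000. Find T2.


(k-1)/k = 0.2308
(P2/P1)^exp = 1.4082
T2 = 351.2450 * 1.4082 = 494.6155 K

494.6155 K


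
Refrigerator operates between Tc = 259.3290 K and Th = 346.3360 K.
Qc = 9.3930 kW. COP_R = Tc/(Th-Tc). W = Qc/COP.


COP = 259.3290 / 87.0070 = 2.9806
W = 9.3930 / 2.9806 = 3.1514 kW

COP = 2.9806, W = 3.1514 kW


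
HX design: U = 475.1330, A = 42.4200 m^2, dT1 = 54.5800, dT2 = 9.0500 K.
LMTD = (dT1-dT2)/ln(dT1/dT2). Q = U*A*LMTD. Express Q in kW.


LMTD = 25.3380 K
Q = 475.1330 * 42.4200 * 25.3380 = 510691.8585 W = 510.6919 kW

510.6919 kW


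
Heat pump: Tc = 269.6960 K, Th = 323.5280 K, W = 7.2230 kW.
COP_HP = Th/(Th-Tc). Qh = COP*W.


COP = 323.5280 / 53.8320 = 6.0100
Qh = 6.0100 * 7.2230 = 43.4099 kW

COP = 6.0100, Qh = 43.4099 kW


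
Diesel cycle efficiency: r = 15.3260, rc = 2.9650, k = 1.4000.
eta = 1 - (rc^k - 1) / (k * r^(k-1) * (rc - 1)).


r^(k-1) = 2.9797
rc^k = 4.5797
eta = 0.5633 = 56.3302%

56.3302%


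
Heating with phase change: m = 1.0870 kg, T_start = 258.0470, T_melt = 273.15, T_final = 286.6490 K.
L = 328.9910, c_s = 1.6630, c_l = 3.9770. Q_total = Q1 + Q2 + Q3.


Q1 (sensible, solid) = 1.0870 * 1.6630 * 15.1030 = 27.3014 kJ
Q2 (latent) = 1.0870 * 328.9910 = 357.6132 kJ
Q3 (sensible, liquid) = 1.0870 * 3.9770 * 13.4990 = 58.3562 kJ
Q_total = 443.2708 kJ

443.2708 kJ


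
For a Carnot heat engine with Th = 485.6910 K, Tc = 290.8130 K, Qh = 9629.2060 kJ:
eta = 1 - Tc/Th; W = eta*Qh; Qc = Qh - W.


eta = 1 - 290.8130/485.6910 = 0.4012
W = 0.4012 * 9629.2060 = 3863.6096 kJ
Qc = 9629.2060 - 3863.6096 = 5765.5964 kJ

eta = 40.1239%, W = 3863.6096 kJ, Qc = 5765.5964 kJ


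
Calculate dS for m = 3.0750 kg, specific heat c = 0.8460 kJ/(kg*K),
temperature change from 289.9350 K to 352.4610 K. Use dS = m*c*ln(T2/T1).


T2/T1 = 1.2157
ln(T2/T1) = 0.1953
dS = 3.0750 * 0.8460 * 0.1953 = 0.5080 kJ/K

0.5080 kJ/K


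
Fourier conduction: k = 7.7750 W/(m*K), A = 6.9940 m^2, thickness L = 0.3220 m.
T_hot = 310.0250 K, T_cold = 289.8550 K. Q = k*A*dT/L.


dT = 20.1700 K
Q = 7.7750 * 6.9940 * 20.1700 / 0.3220 = 3406.2463 W

3406.2463 W


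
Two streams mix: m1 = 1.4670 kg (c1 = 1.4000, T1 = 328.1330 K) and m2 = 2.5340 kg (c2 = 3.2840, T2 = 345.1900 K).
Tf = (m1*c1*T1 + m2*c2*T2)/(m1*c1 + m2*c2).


num = 3546.4720
den = 10.3755
Tf = 341.8136 K

341.8136 K


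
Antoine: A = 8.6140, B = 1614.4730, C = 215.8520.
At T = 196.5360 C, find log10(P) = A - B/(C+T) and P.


C+T = 412.3880
B/(C+T) = 3.9149
log10(P) = 8.6140 - 3.9149 = 4.6991
P = 10^4.6991 = 50010.7187 mmHg

50010.7187 mmHg


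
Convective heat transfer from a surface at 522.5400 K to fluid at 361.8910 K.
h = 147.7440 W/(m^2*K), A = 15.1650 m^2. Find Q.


dT = 160.6490 K
Q = 147.7440 * 15.1650 * 160.6490 = 359940.1506 W

359940.1506 W


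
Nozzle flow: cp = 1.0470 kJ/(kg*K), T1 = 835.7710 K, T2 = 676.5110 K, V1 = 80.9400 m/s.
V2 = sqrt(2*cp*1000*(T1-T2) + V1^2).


dT = 159.2600 K
2*cp*1000*dT = 333490.4400
V1^2 = 6551.2836
V2 = sqrt(340041.7236) = 583.1310 m/s

583.1310 m/s


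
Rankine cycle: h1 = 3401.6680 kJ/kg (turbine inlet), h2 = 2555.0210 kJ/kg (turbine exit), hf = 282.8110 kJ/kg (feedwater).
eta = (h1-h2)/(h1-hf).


W = 846.6470 kJ/kg
Q_in = 3118.8570 kJ/kg
eta = 0.2715 = 27.1461%

eta = 27.1461%


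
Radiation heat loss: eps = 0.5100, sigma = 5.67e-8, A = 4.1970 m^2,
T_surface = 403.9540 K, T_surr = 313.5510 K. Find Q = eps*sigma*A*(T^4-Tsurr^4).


T^4 = 2.6627e+10
Tsurr^4 = 9.6657e+09
Q = 0.5100 * 5.67e-8 * 4.1970 * 1.6962e+10 = 2058.5440 W

2058.5440 W


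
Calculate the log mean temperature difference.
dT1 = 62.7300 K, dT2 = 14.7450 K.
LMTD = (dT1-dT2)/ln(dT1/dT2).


dT1/dT2 = 4.2543
ln(dT1/dT2) = 1.4479
LMTD = 47.9850 / 1.4479 = 33.1403 K

33.1403 K


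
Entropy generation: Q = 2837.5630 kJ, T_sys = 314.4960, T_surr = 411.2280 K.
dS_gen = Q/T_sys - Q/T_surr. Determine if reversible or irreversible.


dS_sys = 2837.5630/314.4960 = 9.0226 kJ/K
dS_surr = -2837.5630/411.2280 = -6.9002 kJ/K
dS_gen = 9.0226 - 6.9002 = 2.1224 kJ/K (irreversible)

dS_gen = 2.1224 kJ/K, irreversible


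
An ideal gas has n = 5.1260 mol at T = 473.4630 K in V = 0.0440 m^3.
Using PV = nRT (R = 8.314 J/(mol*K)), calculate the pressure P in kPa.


P = nRT/V = 5.1260 * 8.314 * 473.4630 / 0.0440
= 20177.8397 / 0.0440 = 458587.2660 Pa = 458.5873 kPa

458.5873 kPa


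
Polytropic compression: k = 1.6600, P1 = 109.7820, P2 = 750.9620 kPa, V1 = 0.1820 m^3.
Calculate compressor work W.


(k-1)/k = 0.3976
(P2/P1)^exp = 2.1479
W = 2.5152 * 109.7820 * 0.1820 * (2.1479 - 1) = 57.6881 kJ

57.6881 kJ


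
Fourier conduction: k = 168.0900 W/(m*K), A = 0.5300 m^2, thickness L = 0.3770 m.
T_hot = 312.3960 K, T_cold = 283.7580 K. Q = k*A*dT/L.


dT = 28.6380 K
Q = 168.0900 * 0.5300 * 28.6380 / 0.3770 = 6767.3569 W

6767.3569 W


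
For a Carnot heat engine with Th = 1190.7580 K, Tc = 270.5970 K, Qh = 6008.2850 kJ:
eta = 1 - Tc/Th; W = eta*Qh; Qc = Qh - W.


eta = 1 - 270.5970/1190.7580 = 0.7728
W = 0.7728 * 6008.2850 = 4642.9161 kJ
Qc = 6008.2850 - 4642.9161 = 1365.3689 kJ

eta = 77.2752%, W = 4642.9161 kJ, Qc = 1365.3689 kJ


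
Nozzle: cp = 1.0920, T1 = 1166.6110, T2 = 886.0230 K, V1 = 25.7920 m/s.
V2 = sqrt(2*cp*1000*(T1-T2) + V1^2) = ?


dT = 280.5880 K
2*cp*1000*dT = 612804.1920
V1^2 = 665.2273
V2 = sqrt(613469.4193) = 783.2429 m/s

783.2429 m/s


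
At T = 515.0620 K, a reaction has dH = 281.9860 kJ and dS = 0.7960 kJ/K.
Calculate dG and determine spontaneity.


T*dS = 515.0620 * 0.7960 = 409.9894 kJ
dG = 281.9860 - 409.9894 = -128.0034 kJ (spontaneous)

dG = -128.0034 kJ, spontaneous


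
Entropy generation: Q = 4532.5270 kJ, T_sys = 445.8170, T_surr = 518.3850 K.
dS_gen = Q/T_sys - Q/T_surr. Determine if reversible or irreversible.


dS_sys = 4532.5270/445.8170 = 10.1668 kJ/K
dS_surr = -4532.5270/518.3850 = -8.7436 kJ/K
dS_gen = 10.1668 - 8.7436 = 1.4232 kJ/K (irreversible)

dS_gen = 1.4232 kJ/K, irreversible


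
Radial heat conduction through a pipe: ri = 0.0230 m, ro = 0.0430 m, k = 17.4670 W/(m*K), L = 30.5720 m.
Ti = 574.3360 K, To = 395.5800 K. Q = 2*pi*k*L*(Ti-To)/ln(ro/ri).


dT = 178.7560 K
ln(ro/ri) = 0.6257
Q = 2*pi*17.4670*30.5720*178.7560 / 0.6257 = 958544.8044 W

958544.8044 W


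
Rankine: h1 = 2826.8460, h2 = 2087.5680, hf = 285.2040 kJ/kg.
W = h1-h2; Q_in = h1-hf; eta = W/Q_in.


W = 739.2780 kJ/kg
Q_in = 2541.6420 kJ/kg
eta = 0.2909 = 29.0866%

eta = 29.0866%


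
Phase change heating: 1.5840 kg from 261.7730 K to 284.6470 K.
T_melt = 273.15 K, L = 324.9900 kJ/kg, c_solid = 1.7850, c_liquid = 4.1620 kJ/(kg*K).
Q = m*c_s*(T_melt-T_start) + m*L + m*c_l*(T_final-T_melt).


Q1 (sensible, solid) = 1.5840 * 1.7850 * 11.3770 = 32.1678 kJ
Q2 (latent) = 1.5840 * 324.9900 = 514.7842 kJ
Q3 (sensible, liquid) = 1.5840 * 4.1620 * 11.4970 = 75.7952 kJ
Q_total = 622.7472 kJ

622.7472 kJ


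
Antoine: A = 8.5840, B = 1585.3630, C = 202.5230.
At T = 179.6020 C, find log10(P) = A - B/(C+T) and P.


C+T = 382.1250
B/(C+T) = 4.1488
log10(P) = 8.5840 - 4.1488 = 4.4352
P = 10^4.4352 = 27239.0949 mmHg

27239.0949 mmHg


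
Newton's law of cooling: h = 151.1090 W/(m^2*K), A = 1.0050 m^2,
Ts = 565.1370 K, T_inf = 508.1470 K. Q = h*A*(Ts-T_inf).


dT = 56.9900 K
Q = 151.1090 * 1.0050 * 56.9900 = 8654.7604 W

8654.7604 W


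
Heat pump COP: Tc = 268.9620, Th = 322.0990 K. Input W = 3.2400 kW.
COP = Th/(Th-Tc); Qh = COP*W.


COP = 322.0990 / 53.1370 = 6.0617
Qh = 6.0617 * 3.2400 = 19.6398 kW

COP = 6.0617, Qh = 19.6398 kW


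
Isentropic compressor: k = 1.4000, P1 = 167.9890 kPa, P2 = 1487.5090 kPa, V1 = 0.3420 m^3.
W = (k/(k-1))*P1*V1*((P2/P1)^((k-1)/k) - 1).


(k-1)/k = 0.2857
(P2/P1)^exp = 1.8648
W = 3.5000 * 167.9890 * 0.3420 * (1.8648 - 1) = 173.8880 kJ

173.8880 kJ


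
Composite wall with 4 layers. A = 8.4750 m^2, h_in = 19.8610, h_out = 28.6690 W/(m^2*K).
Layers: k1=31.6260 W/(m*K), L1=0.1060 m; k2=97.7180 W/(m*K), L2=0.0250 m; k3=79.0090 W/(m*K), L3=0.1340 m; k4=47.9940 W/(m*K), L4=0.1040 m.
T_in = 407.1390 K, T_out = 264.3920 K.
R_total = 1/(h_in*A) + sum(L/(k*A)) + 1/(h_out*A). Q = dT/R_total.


R_conv_in = 1/(19.8610*8.4750) = 0.0059
R_1 = 0.1060/(31.6260*8.4750) = 0.0004
R_2 = 0.0250/(97.7180*8.4750) = 3.0187e-05
R_3 = 0.1340/(79.0090*8.4750) = 0.0002
R_4 = 0.1040/(47.9940*8.4750) = 0.0003
R_conv_out = 1/(28.6690*8.4750) = 0.0041
R_total = 0.0109 K/W
Q = 142.7470 / 0.0109 = 13050.3153 W

R_total = 0.0109 K/W, Q = 13050.3153 W


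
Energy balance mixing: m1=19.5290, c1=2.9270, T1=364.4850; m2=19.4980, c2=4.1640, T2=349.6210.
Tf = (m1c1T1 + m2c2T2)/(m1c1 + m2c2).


num = 49220.0810
den = 138.3511
Tf = 355.7622 K

355.7622 K


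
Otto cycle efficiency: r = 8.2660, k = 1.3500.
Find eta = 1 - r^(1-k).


r^(k-1) = 2.0944
eta = 1 - 1/2.0944 = 0.5225 = 52.2529%

52.2529%


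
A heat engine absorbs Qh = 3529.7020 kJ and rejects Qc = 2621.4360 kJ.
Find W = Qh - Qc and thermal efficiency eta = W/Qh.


W = 3529.7020 - 2621.4360 = 908.2660 kJ
eta = 908.2660 / 3529.7020 = 0.2573 = 25.7321%

W = 908.2660 kJ, eta = 25.7321%


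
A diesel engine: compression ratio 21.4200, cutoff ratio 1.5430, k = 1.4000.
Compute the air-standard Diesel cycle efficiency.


r^(k-1) = 3.4067
rc^k = 1.8353
eta = 0.6774 = 67.7449%

67.7449%


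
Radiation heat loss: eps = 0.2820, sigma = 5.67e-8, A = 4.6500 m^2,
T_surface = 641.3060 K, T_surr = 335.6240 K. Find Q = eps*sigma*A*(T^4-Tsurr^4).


T^4 = 1.6915e+11
Tsurr^4 = 1.2689e+10
Q = 0.2820 * 5.67e-8 * 4.6500 * 1.5646e+11 = 11632.7074 W

11632.7074 W


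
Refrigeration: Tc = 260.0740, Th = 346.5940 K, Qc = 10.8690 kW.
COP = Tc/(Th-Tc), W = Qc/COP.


COP = 260.0740 / 86.5200 = 3.0059
W = 10.8690 / 3.0059 = 3.6158 kW

COP = 3.0059, W = 3.6158 kW


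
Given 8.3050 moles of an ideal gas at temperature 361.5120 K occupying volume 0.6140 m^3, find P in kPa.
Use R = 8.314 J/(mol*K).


P = nRT/V = 8.3050 * 8.314 * 361.5120 / 0.6140
= 24961.5974 / 0.6140 = 40654.0675 Pa = 40.6541 kPa

40.6541 kPa


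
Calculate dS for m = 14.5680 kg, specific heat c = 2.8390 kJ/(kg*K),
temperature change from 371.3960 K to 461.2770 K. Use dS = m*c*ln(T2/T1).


T2/T1 = 1.2420
ln(T2/T1) = 0.2167
dS = 14.5680 * 2.8390 * 0.2167 = 8.9636 kJ/K

8.9636 kJ/K


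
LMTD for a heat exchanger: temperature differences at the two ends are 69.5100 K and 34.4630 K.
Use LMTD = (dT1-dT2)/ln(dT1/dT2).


dT1/dT2 = 2.0169
ln(dT1/dT2) = 0.7016
LMTD = 35.0470 / 0.7016 = 49.9541 K

49.9541 K


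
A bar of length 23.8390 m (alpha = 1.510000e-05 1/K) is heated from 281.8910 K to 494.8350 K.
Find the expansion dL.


dT = 212.9440 K
dL = 1.510000e-05 * 23.8390 * 212.9440 = 0.076653 m
L_final = 23.915653 m

dL = 0.076653 m


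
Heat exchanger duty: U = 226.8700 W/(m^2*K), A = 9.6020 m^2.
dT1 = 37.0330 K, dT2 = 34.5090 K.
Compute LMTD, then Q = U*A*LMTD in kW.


LMTD = 35.7562 K
Q = 226.8700 * 9.6020 * 35.7562 = 77891.4110 W = 77.8914 kW

77.8914 kW


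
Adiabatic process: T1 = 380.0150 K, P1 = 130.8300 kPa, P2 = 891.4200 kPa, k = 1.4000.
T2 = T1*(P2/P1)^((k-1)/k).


(k-1)/k = 0.2857
(P2/P1)^exp = 1.7302
T2 = 380.0150 * 1.7302 = 657.5184 K

657.5184 K


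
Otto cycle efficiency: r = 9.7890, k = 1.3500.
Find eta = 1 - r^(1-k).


r^(k-1) = 2.2221
eta = 1 - 1/2.2221 = 0.5500 = 54.9970%

54.9970%


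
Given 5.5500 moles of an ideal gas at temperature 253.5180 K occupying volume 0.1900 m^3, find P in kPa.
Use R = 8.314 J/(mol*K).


P = nRT/V = 5.5500 * 8.314 * 253.5180 / 0.1900
= 11698.0050 / 0.1900 = 61568.4475 Pa = 61.5684 kPa

61.5684 kPa


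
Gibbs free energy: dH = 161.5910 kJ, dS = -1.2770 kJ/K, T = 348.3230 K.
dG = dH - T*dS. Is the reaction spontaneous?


T*dS = 348.3230 * -1.2770 = -444.8085 kJ
dG = 161.5910 + 444.8085 = 606.3995 kJ (non-spontaneous)

dG = 606.3995 kJ, non-spontaneous


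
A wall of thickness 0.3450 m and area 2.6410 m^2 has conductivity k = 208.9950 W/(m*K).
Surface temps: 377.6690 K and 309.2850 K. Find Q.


dT = 68.3840 K
Q = 208.9950 * 2.6410 * 68.3840 / 0.3450 = 109405.6379 W

109405.6379 W


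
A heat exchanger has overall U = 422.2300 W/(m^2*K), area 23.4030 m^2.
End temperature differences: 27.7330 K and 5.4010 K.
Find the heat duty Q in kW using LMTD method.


LMTD = 13.6500 K
Q = 422.2300 * 23.4030 * 13.6500 = 134882.1900 W = 134.8822 kW

134.8822 kW


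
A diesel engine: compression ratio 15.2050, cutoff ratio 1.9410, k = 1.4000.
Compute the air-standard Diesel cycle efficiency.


r^(k-1) = 2.9703
rc^k = 2.5307
eta = 0.6088 = 60.8826%

60.8826%


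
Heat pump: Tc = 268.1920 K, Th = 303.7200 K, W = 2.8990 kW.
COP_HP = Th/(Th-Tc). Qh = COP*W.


COP = 303.7200 / 35.5280 = 8.5488
Qh = 8.5488 * 2.8990 = 24.7828 kW

COP = 8.5488, Qh = 24.7828 kW


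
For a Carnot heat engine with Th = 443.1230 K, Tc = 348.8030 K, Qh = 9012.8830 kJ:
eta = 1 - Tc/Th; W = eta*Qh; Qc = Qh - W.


eta = 1 - 348.8030/443.1230 = 0.2129
W = 0.2129 * 9012.8830 = 1918.4180 kJ
Qc = 9012.8830 - 1918.4180 = 7094.4650 kJ

eta = 21.2853%, W = 1918.4180 kJ, Qc = 7094.4650 kJ


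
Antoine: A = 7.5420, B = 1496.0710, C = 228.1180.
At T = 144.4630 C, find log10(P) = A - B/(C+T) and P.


C+T = 372.5810
B/(C+T) = 4.0154
log10(P) = 7.5420 - 4.0154 = 3.5266
P = 10^3.5266 = 3361.8255 mmHg

3361.8255 mmHg


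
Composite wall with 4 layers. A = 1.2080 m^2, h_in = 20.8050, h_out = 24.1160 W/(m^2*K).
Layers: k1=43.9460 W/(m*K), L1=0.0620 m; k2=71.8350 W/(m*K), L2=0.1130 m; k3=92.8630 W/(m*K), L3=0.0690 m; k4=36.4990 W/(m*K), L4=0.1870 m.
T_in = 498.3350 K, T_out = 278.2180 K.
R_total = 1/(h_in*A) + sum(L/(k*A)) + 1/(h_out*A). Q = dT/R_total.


R_conv_in = 1/(20.8050*1.2080) = 0.0398
R_1 = 0.0620/(43.9460*1.2080) = 0.0012
R_2 = 0.1130/(71.8350*1.2080) = 0.0013
R_3 = 0.0690/(92.8630*1.2080) = 0.0006
R_4 = 0.1870/(36.4990*1.2080) = 0.0042
R_conv_out = 1/(24.1160*1.2080) = 0.0343
R_total = 0.0814 K/W
Q = 220.1170 / 0.0814 = 2702.7453 W

R_total = 0.0814 K/W, Q = 2702.7453 W


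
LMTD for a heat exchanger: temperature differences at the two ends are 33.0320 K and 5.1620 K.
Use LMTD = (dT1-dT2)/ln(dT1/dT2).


dT1/dT2 = 6.3991
ln(dT1/dT2) = 1.8562
LMTD = 27.8700 / 1.8562 = 15.0149 K

15.0149 K


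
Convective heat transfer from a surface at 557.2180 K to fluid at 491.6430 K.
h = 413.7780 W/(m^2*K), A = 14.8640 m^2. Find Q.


dT = 65.5750 K
Q = 413.7780 * 14.8640 * 65.5750 = 403312.2303 W

403312.2303 W


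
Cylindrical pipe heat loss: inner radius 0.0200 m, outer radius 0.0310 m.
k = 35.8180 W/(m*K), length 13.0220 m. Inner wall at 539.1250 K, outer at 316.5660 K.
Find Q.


dT = 222.5590 K
ln(ro/ri) = 0.4383
Q = 2*pi*35.8180*13.0220*222.5590 / 0.4383 = 1488254.6275 W

1488254.6275 W


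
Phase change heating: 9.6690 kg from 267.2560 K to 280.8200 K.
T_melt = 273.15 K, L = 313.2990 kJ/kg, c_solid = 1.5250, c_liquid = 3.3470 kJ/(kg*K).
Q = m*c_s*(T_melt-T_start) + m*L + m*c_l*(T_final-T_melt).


Q1 (sensible, solid) = 9.6690 * 1.5250 * 5.8940 = 86.9084 kJ
Q2 (latent) = 9.6690 * 313.2990 = 3029.2880 kJ
Q3 (sensible, liquid) = 9.6690 * 3.3470 * 7.6700 = 248.2176 kJ
Q_total = 3364.4140 kJ

3364.4140 kJ


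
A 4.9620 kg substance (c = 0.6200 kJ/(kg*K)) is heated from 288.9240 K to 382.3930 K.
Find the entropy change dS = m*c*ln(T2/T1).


T2/T1 = 1.3235
ln(T2/T1) = 0.2803
dS = 4.9620 * 0.6200 * 0.2803 = 0.8623 kJ/K

0.8623 kJ/K


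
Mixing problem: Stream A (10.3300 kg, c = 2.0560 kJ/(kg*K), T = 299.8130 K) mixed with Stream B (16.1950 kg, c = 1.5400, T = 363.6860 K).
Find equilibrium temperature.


num = 15438.0104
den = 46.1788
Tf = 334.3096 K

334.3096 K


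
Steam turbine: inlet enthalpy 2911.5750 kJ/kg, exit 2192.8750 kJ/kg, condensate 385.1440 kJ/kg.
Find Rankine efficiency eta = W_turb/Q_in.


W = 718.7000 kJ/kg
Q_in = 2526.4310 kJ/kg
eta = 0.2845 = 28.4472%

eta = 28.4472%


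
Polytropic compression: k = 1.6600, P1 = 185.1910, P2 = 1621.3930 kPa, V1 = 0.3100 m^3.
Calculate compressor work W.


(k-1)/k = 0.3976
(P2/P1)^exp = 2.3694
W = 2.5152 * 185.1910 * 0.3100 * (2.3694 - 1) = 197.7304 kJ

197.7304 kJ


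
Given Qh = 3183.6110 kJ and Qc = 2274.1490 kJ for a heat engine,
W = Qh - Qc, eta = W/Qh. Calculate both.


W = 3183.6110 - 2274.1490 = 909.4620 kJ
eta = 909.4620 / 3183.6110 = 0.2857 = 28.5670%

W = 909.4620 kJ, eta = 28.5670%


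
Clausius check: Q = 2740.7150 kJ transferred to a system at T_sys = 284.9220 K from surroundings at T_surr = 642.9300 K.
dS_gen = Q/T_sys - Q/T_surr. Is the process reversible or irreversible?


dS_sys = 2740.7150/284.9220 = 9.6192 kJ/K
dS_surr = -2740.7150/642.9300 = -4.2629 kJ/K
dS_gen = 9.6192 - 4.2629 = 5.3563 kJ/K (irreversible)

dS_gen = 5.3563 kJ/K, irreversible


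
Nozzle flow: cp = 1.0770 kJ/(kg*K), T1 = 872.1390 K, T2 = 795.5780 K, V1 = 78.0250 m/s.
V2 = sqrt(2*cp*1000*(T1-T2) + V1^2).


dT = 76.5610 K
2*cp*1000*dT = 164912.3940
V1^2 = 6087.9006
V2 = sqrt(171000.2946) = 413.5218 m/s

413.5218 m/s


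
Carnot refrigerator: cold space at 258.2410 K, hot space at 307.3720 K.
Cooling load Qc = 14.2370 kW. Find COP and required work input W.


COP = 258.2410 / 49.1310 = 5.2562
W = 14.2370 / 5.2562 = 2.7086 kW

COP = 5.2562, W = 2.7086 kW


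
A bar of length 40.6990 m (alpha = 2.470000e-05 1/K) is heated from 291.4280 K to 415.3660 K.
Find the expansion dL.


dT = 123.9380 K
dL = 2.470000e-05 * 40.6990 * 123.9380 = 0.124591 m
L_final = 40.823591 m

dL = 0.124591 m


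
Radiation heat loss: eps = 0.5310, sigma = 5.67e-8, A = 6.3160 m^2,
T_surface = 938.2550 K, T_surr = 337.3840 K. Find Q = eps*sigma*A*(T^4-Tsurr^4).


T^4 = 7.7497e+11
Tsurr^4 = 1.2957e+10
Q = 0.5310 * 5.67e-8 * 6.3160 * 7.6201e+11 = 144904.1518 W

144904.1518 W


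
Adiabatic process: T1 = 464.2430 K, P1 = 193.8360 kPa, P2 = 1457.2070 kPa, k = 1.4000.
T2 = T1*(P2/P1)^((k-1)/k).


(k-1)/k = 0.2857
(P2/P1)^exp = 1.7796
T2 = 464.2430 * 1.7796 = 826.1442 K

826.1442 K


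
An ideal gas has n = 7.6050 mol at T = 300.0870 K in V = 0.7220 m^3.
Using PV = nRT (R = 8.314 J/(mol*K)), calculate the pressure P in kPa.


P = nRT/V = 7.6050 * 8.314 * 300.0870 / 0.7220
= 18973.8918 / 0.7220 = 26279.6286 Pa = 26.2796 kPa

26.2796 kPa


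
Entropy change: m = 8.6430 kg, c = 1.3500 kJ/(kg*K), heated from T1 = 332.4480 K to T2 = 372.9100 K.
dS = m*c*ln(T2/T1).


T2/T1 = 1.1217
ln(T2/T1) = 0.1149
dS = 8.6430 * 1.3500 * 0.1149 = 1.3401 kJ/K

1.3401 kJ/K


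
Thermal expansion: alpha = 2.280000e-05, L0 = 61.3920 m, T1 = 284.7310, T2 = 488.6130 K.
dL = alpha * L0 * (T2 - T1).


dT = 203.8820 K
dL = 2.280000e-05 * 61.3920 * 203.8820 = 0.285381 m
L_final = 61.677381 m

dL = 0.285381 m


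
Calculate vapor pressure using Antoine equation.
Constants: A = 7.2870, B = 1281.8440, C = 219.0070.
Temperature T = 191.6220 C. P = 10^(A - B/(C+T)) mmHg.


C+T = 410.6290
B/(C+T) = 3.1217
log10(P) = 7.2870 - 3.1217 = 4.1653
P = 10^4.1653 = 14633.2335 mmHg

14633.2335 mmHg


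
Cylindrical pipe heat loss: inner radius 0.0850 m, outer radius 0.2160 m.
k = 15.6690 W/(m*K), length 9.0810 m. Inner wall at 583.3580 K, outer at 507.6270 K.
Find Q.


dT = 75.7310 K
ln(ro/ri) = 0.9326
Q = 2*pi*15.6690*9.0810*75.7310 / 0.9326 = 72597.2987 W

72597.2987 W


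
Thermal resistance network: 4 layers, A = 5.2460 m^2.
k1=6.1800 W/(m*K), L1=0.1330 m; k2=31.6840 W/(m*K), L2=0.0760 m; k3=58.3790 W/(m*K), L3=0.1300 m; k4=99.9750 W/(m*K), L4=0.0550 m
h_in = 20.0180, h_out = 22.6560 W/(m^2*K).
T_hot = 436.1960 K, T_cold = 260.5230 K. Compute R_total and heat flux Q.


R_conv_in = 1/(20.0180*5.2460) = 0.0095
R_1 = 0.1330/(6.1800*5.2460) = 0.0041
R_2 = 0.0760/(31.6840*5.2460) = 0.0005
R_3 = 0.1300/(58.3790*5.2460) = 0.0004
R_4 = 0.0550/(99.9750*5.2460) = 0.0001
R_conv_out = 1/(22.6560*5.2460) = 0.0084
R_total = 0.0230 K/W
Q = 175.6730 / 0.0230 = 7629.6004 W

R_total = 0.0230 K/W, Q = 7629.6004 W


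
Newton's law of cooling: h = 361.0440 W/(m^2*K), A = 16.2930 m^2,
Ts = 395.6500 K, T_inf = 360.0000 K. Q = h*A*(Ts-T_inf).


dT = 35.6500 K
Q = 361.0440 * 16.2930 * 35.6500 = 209710.7646 W

209710.7646 W


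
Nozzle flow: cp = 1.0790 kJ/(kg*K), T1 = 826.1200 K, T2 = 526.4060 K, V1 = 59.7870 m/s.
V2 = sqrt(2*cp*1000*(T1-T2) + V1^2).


dT = 299.7140 K
2*cp*1000*dT = 646782.8120
V1^2 = 3574.4854
V2 = sqrt(650357.2974) = 806.4473 m/s

806.4473 m/s


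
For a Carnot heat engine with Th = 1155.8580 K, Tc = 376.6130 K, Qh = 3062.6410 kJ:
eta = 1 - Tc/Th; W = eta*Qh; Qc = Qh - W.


eta = 1 - 376.6130/1155.8580 = 0.6742
W = 0.6742 * 3062.6410 = 2064.7412 kJ
Qc = 3062.6410 - 2064.7412 = 997.8998 kJ

eta = 67.4170%, W = 2064.7412 kJ, Qc = 997.8998 kJ


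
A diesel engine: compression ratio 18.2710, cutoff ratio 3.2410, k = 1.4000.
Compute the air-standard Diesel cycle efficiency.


r^(k-1) = 3.1967
rc^k = 5.1874
eta = 0.5825 = 58.2486%

58.2486%


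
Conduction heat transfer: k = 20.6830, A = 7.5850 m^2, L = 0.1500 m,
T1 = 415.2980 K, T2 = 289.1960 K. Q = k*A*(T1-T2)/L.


dT = 126.1020 K
Q = 20.6830 * 7.5850 * 126.1020 / 0.1500 = 131886.3450 W

131886.3450 W


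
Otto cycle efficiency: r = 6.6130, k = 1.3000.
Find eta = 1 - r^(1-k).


r^(k-1) = 1.7625
eta = 1 - 1/1.7625 = 0.4326 = 43.2612%

43.2612%


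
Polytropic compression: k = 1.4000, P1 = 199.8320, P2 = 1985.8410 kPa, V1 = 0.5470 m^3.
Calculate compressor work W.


(k-1)/k = 0.2857
(P2/P1)^exp = 1.9272
W = 3.5000 * 199.8320 * 0.5470 * (1.9272 - 1) = 354.7440 kJ

354.7440 kJ


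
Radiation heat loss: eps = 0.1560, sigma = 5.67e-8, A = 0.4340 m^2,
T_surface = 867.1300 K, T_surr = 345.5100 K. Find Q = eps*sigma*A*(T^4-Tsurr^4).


T^4 = 5.6538e+11
Tsurr^4 = 1.4251e+10
Q = 0.1560 * 5.67e-8 * 0.4340 * 5.5112e+11 = 2115.6657 W

2115.6657 W


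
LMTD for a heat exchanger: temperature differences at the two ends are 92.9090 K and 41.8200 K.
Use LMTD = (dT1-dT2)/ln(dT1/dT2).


dT1/dT2 = 2.2216
ln(dT1/dT2) = 0.7982
LMTD = 51.0890 / 0.7982 = 64.0016 K

64.0016 K


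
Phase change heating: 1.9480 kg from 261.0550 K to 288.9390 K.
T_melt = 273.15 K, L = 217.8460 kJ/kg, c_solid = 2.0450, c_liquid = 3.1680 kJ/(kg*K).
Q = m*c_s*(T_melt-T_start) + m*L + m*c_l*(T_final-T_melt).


Q1 (sensible, solid) = 1.9480 * 2.0450 * 12.0950 = 48.1824 kJ
Q2 (latent) = 1.9480 * 217.8460 = 424.3640 kJ
Q3 (sensible, liquid) = 1.9480 * 3.1680 * 15.7890 = 97.4381 kJ
Q_total = 569.9845 kJ

569.9845 kJ


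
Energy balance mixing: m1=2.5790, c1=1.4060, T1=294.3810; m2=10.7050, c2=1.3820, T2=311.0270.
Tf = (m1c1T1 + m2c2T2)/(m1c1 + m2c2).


num = 5668.8771
den = 18.4204
Tf = 307.7502 K

307.7502 K


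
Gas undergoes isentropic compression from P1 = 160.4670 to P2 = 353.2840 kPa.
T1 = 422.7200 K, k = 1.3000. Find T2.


(k-1)/k = 0.2308
(P2/P1)^exp = 1.1998
T2 = 422.7200 * 1.1998 = 507.1615 K

507.1615 K


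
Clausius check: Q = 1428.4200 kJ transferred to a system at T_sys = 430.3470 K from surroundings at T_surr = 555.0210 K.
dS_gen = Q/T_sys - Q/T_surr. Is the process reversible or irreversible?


dS_sys = 1428.4200/430.3470 = 3.3192 kJ/K
dS_surr = -1428.4200/555.0210 = -2.5736 kJ/K
dS_gen = 3.3192 - 2.5736 = 0.7456 kJ/K (irreversible)

dS_gen = 0.7456 kJ/K, irreversible


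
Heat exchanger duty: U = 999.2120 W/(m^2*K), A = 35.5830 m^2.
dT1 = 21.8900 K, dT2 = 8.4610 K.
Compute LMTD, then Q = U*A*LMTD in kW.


LMTD = 14.1274 K
Q = 999.2120 * 35.5830 * 14.1274 = 502300.0013 W = 502.3000 kW

502.3000 kW


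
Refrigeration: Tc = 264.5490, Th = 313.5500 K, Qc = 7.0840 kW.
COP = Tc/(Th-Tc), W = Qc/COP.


COP = 264.5490 / 49.0010 = 5.3988
W = 7.0840 / 5.3988 = 1.3121 kW

COP = 5.3988, W = 1.3121 kW


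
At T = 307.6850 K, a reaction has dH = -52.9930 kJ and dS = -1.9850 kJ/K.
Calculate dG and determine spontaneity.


T*dS = 307.6850 * -1.9850 = -610.7547 kJ
dG = -52.9930 + 610.7547 = 557.7617 kJ (non-spontaneous)

dG = 557.7617 kJ, non-spontaneous


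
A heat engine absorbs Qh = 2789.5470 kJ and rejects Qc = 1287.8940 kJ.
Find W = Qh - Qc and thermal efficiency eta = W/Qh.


W = 2789.5470 - 1287.8940 = 1501.6530 kJ
eta = 1501.6530 / 2789.5470 = 0.5383 = 53.8314%

W = 1501.6530 kJ, eta = 53.8314%


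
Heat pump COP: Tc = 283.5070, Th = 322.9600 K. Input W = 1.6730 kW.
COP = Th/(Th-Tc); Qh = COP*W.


COP = 322.9600 / 39.4530 = 8.1859
Qh = 8.1859 * 1.6730 = 13.6951 kW

COP = 8.1859, Qh = 13.6951 kW


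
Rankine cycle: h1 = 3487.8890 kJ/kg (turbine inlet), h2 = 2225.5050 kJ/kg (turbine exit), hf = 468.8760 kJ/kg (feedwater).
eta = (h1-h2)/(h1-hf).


W = 1262.3840 kJ/kg
Q_in = 3019.0130 kJ/kg
eta = 0.4181 = 41.8145%

eta = 41.8145%


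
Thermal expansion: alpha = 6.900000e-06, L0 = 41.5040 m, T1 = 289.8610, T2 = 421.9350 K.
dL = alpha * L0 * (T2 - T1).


dT = 132.0740 K
dL = 6.900000e-06 * 41.5040 * 132.0740 = 0.037823 m
L_final = 41.541823 m

dL = 0.037823 m


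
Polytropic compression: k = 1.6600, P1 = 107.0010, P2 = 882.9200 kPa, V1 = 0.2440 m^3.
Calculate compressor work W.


(k-1)/k = 0.3976
(P2/P1)^exp = 2.3142
W = 2.5152 * 107.0010 * 0.2440 * (2.3142 - 1) = 86.2999 kJ

86.2999 kJ


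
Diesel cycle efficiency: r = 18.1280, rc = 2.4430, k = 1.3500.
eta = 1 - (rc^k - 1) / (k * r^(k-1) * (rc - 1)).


r^(k-1) = 2.7569
rc^k = 3.3396
eta = 0.5644 = 56.4366%

56.4366%


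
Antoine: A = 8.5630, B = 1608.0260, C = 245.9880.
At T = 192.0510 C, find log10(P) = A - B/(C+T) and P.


C+T = 438.0390
B/(C+T) = 3.6710
log10(P) = 8.5630 - 3.6710 = 4.8920
P = 10^4.8920 = 77989.2294 mmHg

77989.2294 mmHg


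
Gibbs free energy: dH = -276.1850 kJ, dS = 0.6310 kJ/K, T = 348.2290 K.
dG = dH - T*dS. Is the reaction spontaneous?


T*dS = 348.2290 * 0.6310 = 219.7325 kJ
dG = -276.1850 - 219.7325 = -495.9175 kJ (spontaneous)

dG = -495.9175 kJ, spontaneous


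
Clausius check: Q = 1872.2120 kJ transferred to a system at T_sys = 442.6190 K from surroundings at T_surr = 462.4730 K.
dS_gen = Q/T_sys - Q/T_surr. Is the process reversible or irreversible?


dS_sys = 1872.2120/442.6190 = 4.2299 kJ/K
dS_surr = -1872.2120/462.4730 = -4.0483 kJ/K
dS_gen = 4.2299 - 4.0483 = 0.1816 kJ/K (irreversible)

dS_gen = 0.1816 kJ/K, irreversible


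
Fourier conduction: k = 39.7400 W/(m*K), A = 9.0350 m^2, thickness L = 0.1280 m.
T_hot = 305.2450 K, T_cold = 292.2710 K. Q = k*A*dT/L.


dT = 12.9740 K
Q = 39.7400 * 9.0350 * 12.9740 / 0.1280 = 36393.1748 W

36393.1748 W


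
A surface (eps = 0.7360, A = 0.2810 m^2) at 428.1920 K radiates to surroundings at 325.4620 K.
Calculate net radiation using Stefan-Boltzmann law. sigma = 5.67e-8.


T^4 = 3.3617e+10
Tsurr^4 = 1.1220e+10
Q = 0.7360 * 5.67e-8 * 0.2810 * 2.2396e+10 = 262.6309 W

262.6309 W


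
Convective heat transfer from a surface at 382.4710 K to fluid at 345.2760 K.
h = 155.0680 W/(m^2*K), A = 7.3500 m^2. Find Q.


dT = 37.1950 K
Q = 155.0680 * 7.3500 * 37.1950 = 42392.9938 W

42392.9938 W


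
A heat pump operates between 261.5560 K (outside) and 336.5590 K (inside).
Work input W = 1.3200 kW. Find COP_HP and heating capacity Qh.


COP = 336.5590 / 75.0030 = 4.4873
Qh = 4.4873 * 1.3200 = 5.9232 kW

COP = 4.4873, Qh = 5.9232 kW


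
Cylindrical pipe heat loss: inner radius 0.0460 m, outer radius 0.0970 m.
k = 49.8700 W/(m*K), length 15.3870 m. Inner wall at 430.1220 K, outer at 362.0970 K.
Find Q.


dT = 68.0250 K
ln(ro/ri) = 0.7461
Q = 2*pi*49.8700*15.3870*68.0250 / 0.7461 = 439604.7811 W

439604.7811 W


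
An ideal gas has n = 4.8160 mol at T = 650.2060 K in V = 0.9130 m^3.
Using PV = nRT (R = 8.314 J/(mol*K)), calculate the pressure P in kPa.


P = nRT/V = 4.8160 * 8.314 * 650.2060 / 0.9130
= 26034.3939 / 0.9130 = 28515.2178 Pa = 28.5152 kPa

28.5152 kPa


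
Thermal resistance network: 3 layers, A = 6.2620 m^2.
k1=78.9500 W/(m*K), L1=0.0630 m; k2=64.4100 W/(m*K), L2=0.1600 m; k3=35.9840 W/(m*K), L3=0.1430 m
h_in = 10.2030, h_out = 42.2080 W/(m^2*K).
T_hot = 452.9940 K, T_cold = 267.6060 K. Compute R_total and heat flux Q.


R_conv_in = 1/(10.2030*6.2620) = 0.0157
R_1 = 0.0630/(78.9500*6.2620) = 0.0001
R_2 = 0.1600/(64.4100*6.2620) = 0.0004
R_3 = 0.1430/(35.9840*6.2620) = 0.0006
R_conv_out = 1/(42.2080*6.2620) = 0.0038
R_total = 0.0206 K/W
Q = 185.3880 / 0.0206 = 9002.1092 W

R_total = 0.0206 K/W, Q = 9002.1092 W


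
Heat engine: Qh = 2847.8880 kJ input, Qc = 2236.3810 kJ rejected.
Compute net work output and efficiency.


W = 2847.8880 - 2236.3810 = 611.5070 kJ
eta = 611.5070 / 2847.8880 = 0.2147 = 21.4723%

W = 611.5070 kJ, eta = 21.4723%


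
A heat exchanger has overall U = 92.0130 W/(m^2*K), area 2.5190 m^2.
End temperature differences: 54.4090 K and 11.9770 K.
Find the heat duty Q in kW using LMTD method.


LMTD = 28.0349 K
Q = 92.0130 * 2.5190 * 28.0349 = 6497.9527 W = 6.4980 kW

6.4980 kW


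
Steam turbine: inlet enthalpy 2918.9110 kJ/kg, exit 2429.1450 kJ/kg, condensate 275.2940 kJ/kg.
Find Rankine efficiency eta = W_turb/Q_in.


W = 489.7660 kJ/kg
Q_in = 2643.6170 kJ/kg
eta = 0.1853 = 18.5264%

eta = 18.5264%


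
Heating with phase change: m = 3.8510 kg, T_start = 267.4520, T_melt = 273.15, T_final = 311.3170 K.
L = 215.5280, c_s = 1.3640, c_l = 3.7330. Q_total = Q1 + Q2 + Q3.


Q1 (sensible, solid) = 3.8510 * 1.3640 * 5.6980 = 29.9302 kJ
Q2 (latent) = 3.8510 * 215.5280 = 829.9983 kJ
Q3 (sensible, liquid) = 3.8510 * 3.7330 * 38.1670 = 548.6805 kJ
Q_total = 1408.6091 kJ

1408.6091 kJ


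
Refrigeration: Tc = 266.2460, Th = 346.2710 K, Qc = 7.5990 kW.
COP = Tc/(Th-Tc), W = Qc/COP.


COP = 266.2460 / 80.0250 = 3.3270
W = 7.5990 / 3.3270 = 2.2840 kW

COP = 3.3270, W = 2.2840 kW


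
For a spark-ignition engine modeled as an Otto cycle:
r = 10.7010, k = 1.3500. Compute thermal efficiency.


r^(k-1) = 2.2924
eta = 1 - 1/2.2924 = 0.5638 = 56.3784%

56.3784%


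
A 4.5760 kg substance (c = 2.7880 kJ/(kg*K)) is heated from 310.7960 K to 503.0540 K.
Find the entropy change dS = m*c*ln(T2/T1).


T2/T1 = 1.6186
ln(T2/T1) = 0.4816
dS = 4.5760 * 2.7880 * 0.4816 = 6.1437 kJ/K

6.1437 kJ/K


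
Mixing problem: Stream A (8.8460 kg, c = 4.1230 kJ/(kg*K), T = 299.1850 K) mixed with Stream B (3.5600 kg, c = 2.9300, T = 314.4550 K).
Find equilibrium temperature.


num = 14191.9099
den = 46.9029
Tf = 302.5809 K

302.5809 K


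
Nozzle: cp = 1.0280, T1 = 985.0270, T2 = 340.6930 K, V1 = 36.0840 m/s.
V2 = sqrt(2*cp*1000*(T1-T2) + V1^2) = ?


dT = 644.3340 K
2*cp*1000*dT = 1324750.7040
V1^2 = 1302.0551
V2 = sqrt(1326052.7591) = 1151.5436 m/s

1151.5436 m/s


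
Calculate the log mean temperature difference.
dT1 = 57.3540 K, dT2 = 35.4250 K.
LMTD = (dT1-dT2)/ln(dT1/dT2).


dT1/dT2 = 1.6190
ln(dT1/dT2) = 0.4818
LMTD = 21.9290 / 0.4818 = 45.5124 K

45.5124 K


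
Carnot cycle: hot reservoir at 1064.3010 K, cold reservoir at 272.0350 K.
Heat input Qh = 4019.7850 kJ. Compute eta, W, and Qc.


eta = 1 - 272.0350/1064.3010 = 0.7444
W = 0.7444 * 4019.7850 = 2992.3292 kJ
Qc = 4019.7850 - 2992.3292 = 1027.4558 kJ

eta = 74.4400%, W = 2992.3292 kJ, Qc = 1027.4558 kJ


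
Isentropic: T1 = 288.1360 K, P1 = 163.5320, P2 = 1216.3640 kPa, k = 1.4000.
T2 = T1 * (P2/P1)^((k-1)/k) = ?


(k-1)/k = 0.2857
(P2/P1)^exp = 1.7741
T2 = 288.1360 * 1.7741 = 511.1947 K

511.1947 K


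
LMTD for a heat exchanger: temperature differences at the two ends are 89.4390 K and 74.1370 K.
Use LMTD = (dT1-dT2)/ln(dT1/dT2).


dT1/dT2 = 1.2064
ln(dT1/dT2) = 0.1876
LMTD = 15.3020 / 0.1876 = 81.5489 K

81.5489 K


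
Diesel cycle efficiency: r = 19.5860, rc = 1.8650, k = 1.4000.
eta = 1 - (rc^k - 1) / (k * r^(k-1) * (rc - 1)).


r^(k-1) = 3.2868
rc^k = 2.3930
eta = 0.6500 = 65.0021%

65.0021%


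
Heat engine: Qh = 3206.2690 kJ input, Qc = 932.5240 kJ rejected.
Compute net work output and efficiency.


W = 3206.2690 - 932.5240 = 2273.7450 kJ
eta = 2273.7450 / 3206.2690 = 0.7092 = 70.9156%

W = 2273.7450 kJ, eta = 70.9156%


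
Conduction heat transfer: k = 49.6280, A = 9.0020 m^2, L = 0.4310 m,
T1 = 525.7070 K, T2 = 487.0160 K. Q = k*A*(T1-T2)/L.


dT = 38.6910 K
Q = 49.6280 * 9.0020 * 38.6910 / 0.4310 = 40104.9950 W

40104.9950 W


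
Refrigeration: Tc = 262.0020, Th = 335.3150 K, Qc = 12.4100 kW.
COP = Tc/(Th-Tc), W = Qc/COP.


COP = 262.0020 / 73.3130 = 3.5737
W = 12.4100 / 3.5737 = 3.4725 kW

COP = 3.5737, W = 3.4725 kW


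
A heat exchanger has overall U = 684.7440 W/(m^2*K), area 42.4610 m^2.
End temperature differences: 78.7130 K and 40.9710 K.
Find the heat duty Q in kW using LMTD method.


LMTD = 57.8028 K
Q = 684.7440 * 42.4610 * 57.8028 = 1680612.3230 W = 1680.6123 kW

1680.6123 kW


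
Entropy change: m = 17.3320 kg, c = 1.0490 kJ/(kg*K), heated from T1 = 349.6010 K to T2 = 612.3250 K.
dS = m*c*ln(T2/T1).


T2/T1 = 1.7515
ln(T2/T1) = 0.5605
dS = 17.3320 * 1.0490 * 0.5605 = 10.1901 kJ/K

10.1901 kJ/K


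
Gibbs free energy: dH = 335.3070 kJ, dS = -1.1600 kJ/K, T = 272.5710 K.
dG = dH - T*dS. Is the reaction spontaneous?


T*dS = 272.5710 * -1.1600 = -316.1824 kJ
dG = 335.3070 + 316.1824 = 651.4894 kJ (non-spontaneous)

dG = 651.4894 kJ, non-spontaneous


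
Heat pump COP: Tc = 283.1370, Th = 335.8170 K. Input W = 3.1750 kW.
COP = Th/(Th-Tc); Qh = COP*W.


COP = 335.8170 / 52.6800 = 6.3747
Qh = 6.3747 * 3.1750 = 20.2395 kW

COP = 6.3747, Qh = 20.2395 kW


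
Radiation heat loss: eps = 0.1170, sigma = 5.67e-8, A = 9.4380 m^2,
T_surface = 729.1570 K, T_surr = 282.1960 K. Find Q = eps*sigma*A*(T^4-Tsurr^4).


T^4 = 2.8267e+11
Tsurr^4 = 6.3417e+09
Q = 0.1170 * 5.67e-8 * 9.4380 * 2.7633e+11 = 17301.3062 W

17301.3062 W


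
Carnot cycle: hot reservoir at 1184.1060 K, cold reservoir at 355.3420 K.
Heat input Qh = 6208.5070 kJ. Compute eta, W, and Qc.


eta = 1 - 355.3420/1184.1060 = 0.6999
W = 0.6999 * 6208.5070 = 4345.3771 kJ
Qc = 6208.5070 - 4345.3771 = 1863.1299 kJ

eta = 69.9907%, W = 4345.3771 kJ, Qc = 1863.1299 kJ


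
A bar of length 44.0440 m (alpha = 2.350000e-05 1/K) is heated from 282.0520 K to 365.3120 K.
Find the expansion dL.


dT = 83.2600 K
dL = 2.350000e-05 * 44.0440 * 83.2600 = 0.086177 m
L_final = 44.130177 m

dL = 0.086177 m


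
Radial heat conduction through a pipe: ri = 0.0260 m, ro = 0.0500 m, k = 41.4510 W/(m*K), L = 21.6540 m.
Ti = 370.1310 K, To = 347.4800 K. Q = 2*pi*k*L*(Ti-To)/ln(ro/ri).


dT = 22.6510 K
ln(ro/ri) = 0.6539
Q = 2*pi*41.4510*21.6540*22.6510 / 0.6539 = 195349.1283 W

195349.1283 W
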